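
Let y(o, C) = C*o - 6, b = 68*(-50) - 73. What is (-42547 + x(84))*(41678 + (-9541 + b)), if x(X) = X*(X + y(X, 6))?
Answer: 181758424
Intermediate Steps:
b = -3473 (b = -3400 - 73 = -3473)
y(o, C) = -6 + C*o
x(X) = X*(-6 + 7*X) (x(X) = X*(X + (-6 + 6*X)) = X*(-6 + 7*X))
(-42547 + x(84))*(41678 + (-9541 + b)) = (-42547 + 84*(-6 + 7*84))*(41678 + (-9541 - 3473)) = (-42547 + 84*(-6 + 588))*(41678 - 13014) = (-42547 + 84*582)*28664 = (-42547 + 48888)*28664 = 6341*28664 = 181758424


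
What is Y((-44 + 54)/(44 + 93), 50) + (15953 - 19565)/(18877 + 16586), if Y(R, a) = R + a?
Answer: 80927112/1619477 ≈ 49.971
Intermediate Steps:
Y((-44 + 54)/(44 + 93), 50) + (15953 - 19565)/(18877 + 16586) = ((-44 + 54)/(44 + 93) + 50) + (15953 - 19565)/(18877 + 16586) = (10/137 + 50) - 3612/35463 = (10*(1/137) + 50) - 3612*1/35463 = (10/137 + 50) - 1204/11821 = 6860/137 - 1204/11821 = 80927112/1619477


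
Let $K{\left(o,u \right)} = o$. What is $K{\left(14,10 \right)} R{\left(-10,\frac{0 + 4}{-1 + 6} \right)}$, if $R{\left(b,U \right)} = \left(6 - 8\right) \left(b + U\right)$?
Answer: $\frac{1288}{5} \approx 257.6$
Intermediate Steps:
$R{\left(b,U \right)} = - 2 U - 2 b$ ($R{\left(b,U \right)} = - 2 \left(U + b\right) = - 2 U - 2 b$)
$K{\left(14,10 \right)} R{\left(-10,\frac{0 + 4}{-1 + 6} \right)} = 14 \left(- 2 \frac{0 + 4}{-1 + 6} - -20\right) = 14 \left(- 2 \cdot \frac{4}{5} + 20\right) = 14 \left(- 2 \cdot 4 \cdot \frac{1}{5} + 20\right) = 14 \left(\left(-2\right) \frac{4}{5} + 20\right) = 14 \left(- \frac{8}{5} + 20\right) = 14 \cdot \frac{92}{5} = \frac{1288}{5}$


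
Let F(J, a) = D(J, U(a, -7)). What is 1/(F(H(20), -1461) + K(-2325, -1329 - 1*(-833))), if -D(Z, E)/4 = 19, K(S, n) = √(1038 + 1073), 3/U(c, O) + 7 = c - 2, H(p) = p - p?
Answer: -76/3665 - √2111/3665 ≈ -0.033273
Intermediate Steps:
H(p) = 0
U(c, O) = 3/(-9 + c) (U(c, O) = 3/(-7 + (c - 2)) = 3/(-7 + (-2 + c)) = 3/(-9 + c))
K(S, n) = √2111
D(Z, E) = -76 (D(Z, E) = -4*19 = -76)
F(J, a) = -76
1/(F(H(20), -1461) + K(-2325, -1329 - 1*(-833))) = 1/(-76 + √2111)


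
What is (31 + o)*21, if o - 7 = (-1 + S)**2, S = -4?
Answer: 1323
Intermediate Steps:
o = 32 (o = 7 + (-1 - 4)**2 = 7 + (-5)**2 = 7 + 25 = 32)
(31 + o)*21 = (31 + 32)*21 = 63*21 = 1323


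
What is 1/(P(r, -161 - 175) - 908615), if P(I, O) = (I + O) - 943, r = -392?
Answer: -1/910286 ≈ -1.0986e-6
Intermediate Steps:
P(I, O) = -943 + I + O
1/(P(r, -161 - 175) - 908615) = 1/((-943 - 392 + (-161 - 175)) - 908615) = 1/((-943 - 392 - 336) - 908615) = 1/(-1671 - 908615) = 1/(-910286) = -1/910286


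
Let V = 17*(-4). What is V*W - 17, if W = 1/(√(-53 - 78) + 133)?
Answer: -77996/4455 + 17*I*√131/4455 ≈ -17.508 + 0.043675*I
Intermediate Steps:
W = 1/(133 + I*√131) (W = 1/(√(-131) + 133) = 1/(I*√131 + 133) = 1/(133 + I*√131) ≈ 0.0074635 - 0.00064228*I)
V = -68
V*W - 17 = -68*(133/17820 - I*√131/17820) - 17 = (-2261/4455 + 17*I*√131/4455) - 17 = -77996/4455 + 17*I*√131/4455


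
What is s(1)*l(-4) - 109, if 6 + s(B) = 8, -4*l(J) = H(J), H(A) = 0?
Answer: -109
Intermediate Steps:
l(J) = 0 (l(J) = -1/4*0 = 0)
s(B) = 2 (s(B) = -6 + 8 = 2)
s(1)*l(-4) - 109 = 2*0 - 109 = 0 - 109 = -109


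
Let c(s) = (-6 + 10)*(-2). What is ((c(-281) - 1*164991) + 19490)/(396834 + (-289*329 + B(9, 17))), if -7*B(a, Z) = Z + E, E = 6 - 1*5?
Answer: -78351/162481 ≈ -0.48222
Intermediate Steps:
c(s) = -8 (c(s) = 4*(-2) = -8)
E = 1 (E = 6 - 5 = 1)
B(a, Z) = -1/7 - Z/7 (B(a, Z) = -(Z + 1)/7 = -(1 + Z)/7 = -1/7 - Z/7)
((c(-281) - 1*164991) + 19490)/(396834 + (-289*329 + B(9, 17))) = ((-8 - 1*164991) + 19490)/(396834 + (-289*329 + (-1/7 - 1/7*17))) = ((-8 - 164991) + 19490)/(396834 + (-95081 + (-1/7 - 17/7))) = (-164999 + 19490)/(396834 + (-95081 - 18/7)) = -145509/(396834 - 665585/7) = -145509/2112253/7 = -145509*7/2112253 = -78351/162481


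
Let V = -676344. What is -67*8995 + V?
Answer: -1279009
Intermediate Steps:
-67*8995 + V = -67*8995 - 676344 = -602665 - 676344 = -1279009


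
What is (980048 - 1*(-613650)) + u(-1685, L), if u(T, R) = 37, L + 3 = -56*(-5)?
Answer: 1593735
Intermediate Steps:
L = 277 (L = -3 - 56*(-5) = -3 - 14*(-20) = -3 + 280 = 277)
(980048 - 1*(-613650)) + u(-1685, L) = (980048 - 1*(-613650)) + 37 = (980048 + 613650) + 37 = 1593698 + 37 = 1593735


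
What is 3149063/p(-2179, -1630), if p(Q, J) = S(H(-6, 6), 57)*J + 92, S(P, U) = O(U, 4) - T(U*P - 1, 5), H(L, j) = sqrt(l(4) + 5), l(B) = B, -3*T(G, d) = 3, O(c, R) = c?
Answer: -3149063/94448 ≈ -33.342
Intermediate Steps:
T(G, d) = -1 (T(G, d) = -1/3*3 = -1)
H(L, j) = 3 (H(L, j) = sqrt(4 + 5) = sqrt(9) = 3)
S(P, U) = 1 + U (S(P, U) = U - 1*(-1) = U + 1 = 1 + U)
p(Q, J) = 92 + 58*J (p(Q, J) = (1 + 57)*J + 92 = 58*J + 92 = 92 + 58*J)
3149063/p(-2179, -1630) = 3149063/(92 + 58*(-1630)) = 3149063/(92 - 94540) = 3149063/(-94448) = 3149063*(-1/94448) = -3149063/94448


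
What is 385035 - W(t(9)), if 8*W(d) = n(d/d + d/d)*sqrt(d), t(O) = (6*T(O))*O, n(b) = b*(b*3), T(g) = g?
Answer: 385035 - 27*sqrt(6)/2 ≈ 3.8500e+5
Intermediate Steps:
n(b) = 3*b**2 (n(b) = b*(3*b) = 3*b**2)
t(O) = 6*O**2 (t(O) = (6*O)*O = 6*O**2)
W(d) = 3*sqrt(d)/2 (W(d) = ((3*(d/d + d/d)**2)*sqrt(d))/8 = ((3*(1 + 1)**2)*sqrt(d))/8 = ((3*2**2)*sqrt(d))/8 = ((3*4)*sqrt(d))/8 = (12*sqrt(d))/8 = 3*sqrt(d)/2)
385035 - W(t(9)) = 385035 - 3*sqrt(6*9**2)/2 = 385035 - 3*sqrt(6*81)/2 = 385035 - 3*sqrt(486)/2 = 385035 - 3*9*sqrt(6)/2 = 385035 - 27*sqrt(6)/2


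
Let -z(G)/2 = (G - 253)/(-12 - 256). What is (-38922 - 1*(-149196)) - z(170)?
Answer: 14776799/134 ≈ 1.1027e+5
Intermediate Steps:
z(G) = -253/134 + G/134 (z(G) = -2*(G - 253)/(-12 - 256) = -2*(-253 + G)/(-268) = -2*(-253 + G)*(-1)/268 = -2*(253/268 - G/268) = -253/134 + G/134)
(-38922 - 1*(-149196)) - z(170) = (-38922 - 1*(-149196)) - (-253/134 + (1/134)*170) = (-38922 + 149196) - (-253/134 + 85/67) = 110274 - 1*(-83/134) = 110274 + 83/134 = 14776799/134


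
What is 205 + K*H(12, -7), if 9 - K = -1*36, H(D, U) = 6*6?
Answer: 1825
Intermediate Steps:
H(D, U) = 36
K = 45 (K = 9 - (-1)*36 = 9 - 1*(-36) = 9 + 36 = 45)
205 + K*H(12, -7) = 205 + 45*36 = 205 + 1620 = 1825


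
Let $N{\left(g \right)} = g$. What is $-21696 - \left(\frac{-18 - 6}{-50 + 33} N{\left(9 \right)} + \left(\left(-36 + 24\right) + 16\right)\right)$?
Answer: $- \frac{369116}{17} \approx -21713.0$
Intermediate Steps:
$-21696 - \left(\frac{-18 - 6}{-50 + 33} N{\left(9 \right)} + \left(\left(-36 + 24\right) + 16\right)\right) = -21696 - \left(\frac{-18 - 6}{-50 + 33} \cdot 9 + \left(\left(-36 + 24\right) + 16\right)\right) = -21696 - \left(- \frac{24}{-17} \cdot 9 + \left(-12 + 16\right)\right) = -21696 - \left(\left(-24\right) \left(- \frac{1}{17}\right) 9 + 4\right) = -21696 - \left(\frac{24}{17} \cdot 9 + 4\right) = -21696 - \left(\frac{216}{17} + 4\right) = -21696 - \frac{284}{17} = - \frac{369116}{17}$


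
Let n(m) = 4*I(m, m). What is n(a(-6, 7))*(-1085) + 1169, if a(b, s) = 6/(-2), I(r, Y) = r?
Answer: 14189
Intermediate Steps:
a(b, s) = -3 (a(b, s) = 6*(-½) = -3)
n(m) = 4*m
n(a(-6, 7))*(-1085) + 1169 = (4*(-3))*(-1085) + 1169 = -12*(-1085) + 1169 = 13020 + 1169 = 14189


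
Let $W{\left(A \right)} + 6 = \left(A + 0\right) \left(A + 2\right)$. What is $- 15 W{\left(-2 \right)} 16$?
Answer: $1440$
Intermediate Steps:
$W{\left(A \right)} = -6 + A \left(2 + A\right)$ ($W{\left(A \right)} = -6 + \left(A + 0\right) \left(A + 2\right) = -6 + A \left(2 + A\right)$)
$- 15 W{\left(-2 \right)} 16 = - 15 \left(-6 + \left(-2\right)^{2} + 2 \left(-2\right)\right) 16 = - 15 \left(-6 + 4 - 4\right) 16 = \left(-15\right) \left(-6\right) 16 = 90 \cdot 16 = 1440$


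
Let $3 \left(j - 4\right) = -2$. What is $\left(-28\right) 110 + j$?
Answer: $- \frac{9230}{3} \approx -3076.7$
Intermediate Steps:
$j = \frac{10}{3}$ ($j = 4 + \frac{1}{3} \left(-2\right) = 4 - \frac{2}{3} = \frac{10}{3} \approx 3.3333$)
$\left(-28\right) 110 + j = \left(-28\right) 110 + \frac{10}{3} = -3080 + \frac{10}{3} = - \frac{9230}{3}$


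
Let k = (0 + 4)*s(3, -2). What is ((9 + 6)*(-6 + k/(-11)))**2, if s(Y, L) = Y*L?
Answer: 396900/121 ≈ 3280.2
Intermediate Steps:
s(Y, L) = L*Y
k = -24 (k = (0 + 4)*(-2*3) = 4*(-6) = -24)
((9 + 6)*(-6 + k/(-11)))**2 = ((9 + 6)*(-6 - 24/(-11)))**2 = (15*(-6 - 24*(-1/11)))**2 = (15*(-6 + 24/11))**2 = (15*(-42/11))**2 = (-630/11)**2 = 396900/121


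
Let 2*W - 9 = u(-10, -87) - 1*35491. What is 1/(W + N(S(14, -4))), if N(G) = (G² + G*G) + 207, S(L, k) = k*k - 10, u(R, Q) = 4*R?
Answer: -1/17482 ≈ -5.7202e-5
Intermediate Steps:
S(L, k) = -10 + k² (S(L, k) = k² - 10 = -10 + k²)
W = -17761 (W = 9/2 + (4*(-10) - 1*35491)/2 = 9/2 + (-40 - 35491)/2 = 9/2 + (½)*(-35531) = 9/2 - 35531/2 = -17761)
N(G) = 207 + 2*G² (N(G) = (G² + G²) + 207 = 2*G² + 207 = 207 + 2*G²)
1/(W + N(S(14, -4))) = 1/(-17761 + (207 + 2*(-10 + (-4)²)²)) = 1/(-17761 + (207 + 2*(-10 + 16)²)) = 1/(-17761 + (207 + 2*6²)) = 1/(-17761 + (207 + 2*36)) = 1/(-17761 + (207 + 72)) = 1/(-17761 + 279) = 1/(-17482) = -1/17482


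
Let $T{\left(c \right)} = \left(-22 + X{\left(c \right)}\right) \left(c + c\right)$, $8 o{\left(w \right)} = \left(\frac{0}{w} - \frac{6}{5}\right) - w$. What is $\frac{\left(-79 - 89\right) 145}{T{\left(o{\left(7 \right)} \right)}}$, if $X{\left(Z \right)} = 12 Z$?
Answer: $- \frac{696000}{2009} \approx -346.44$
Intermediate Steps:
$o{\left(w \right)} = - \frac{3}{20} - \frac{w}{8}$ ($o{\left(w \right)} = \frac{\left(\frac{0}{w} - \frac{6}{5}\right) - w}{8} = \frac{\left(0 - \frac{6}{5}\right) - w}{8} = \frac{- \frac{6}{5} - w}{8} = - \frac{3}{20} - \frac{w}{8}$)
$T{\left(c \right)} = 2 c \left(-22 + 12 c\right)$ ($T{\left(c \right)} = \left(-22 + 12 c\right) \left(c + c\right) = \left(-22 + 12 c\right) 2 c = 2 c \left(-22 + 12 c\right)$)
$\frac{\left(-79 - 89\right) 145}{T{\left(o{\left(7 \right)} \right)}} = \frac{\left(-79 - 89\right) 145}{4 \left(- \frac{3}{20} - \frac{7}{8}\right) \left(-11 + 6 \left(- \frac{3}{20} - \frac{7}{8}\right)\right)} = \frac{\left(-168\right) 145}{4 \left(- \frac{3}{20} - \frac{7}{8}\right) \left(-11 + 6 \left(- \frac{3}{20} - \frac{7}{8}\right)\right)} = - \frac{24360}{4 \left(- \frac{41}{40}\right) \left(-11 + 6 \left(- \frac{41}{40}\right)\right)} = - \frac{24360}{4 \left(- \frac{41}{40}\right) \left(-11 - \frac{123}{20}\right)} = - \frac{24360}{4 \left(- \frac{41}{40}\right) \left(- \frac{343}{20}\right)} = - \frac{24360}{\frac{14063}{200}} = \left(-24360\right) \frac{200}{14063} = - \frac{696000}{2009}$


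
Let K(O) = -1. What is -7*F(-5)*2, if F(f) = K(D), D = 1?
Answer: 14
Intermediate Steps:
F(f) = -1
-7*F(-5)*2 = -7*(-1)*2 = 7*2 = 14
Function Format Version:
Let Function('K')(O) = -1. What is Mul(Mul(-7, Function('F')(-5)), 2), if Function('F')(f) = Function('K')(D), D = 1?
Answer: 14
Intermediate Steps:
Function('F')(f) = -1
Mul(Mul(-7, Function('F')(-5)), 2) = Mul(Mul(-7, -1), 2) = Mul(7, 2) = 14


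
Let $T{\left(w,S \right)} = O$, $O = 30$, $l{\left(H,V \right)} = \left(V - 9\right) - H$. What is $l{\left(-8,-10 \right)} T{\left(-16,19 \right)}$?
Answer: $-330$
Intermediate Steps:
$l{\left(H,V \right)} = -9 + V - H$ ($l{\left(H,V \right)} = \left(-9 + V\right) - H = -9 + V - H$)
$T{\left(w,S \right)} = 30$
$l{\left(-8,-10 \right)} T{\left(-16,19 \right)} = \left(-9 - 10 - -8\right) 30 = \left(-9 - 10 + 8\right) 30 = \left(-11\right) 30 = -330$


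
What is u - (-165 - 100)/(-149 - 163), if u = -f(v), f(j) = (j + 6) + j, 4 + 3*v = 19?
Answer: -5257/312 ≈ -16.849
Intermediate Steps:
v = 5 (v = -4/3 + (⅓)*19 = -4/3 + 19/3 = 5)
f(j) = 6 + 2*j (f(j) = (6 + j) + j = 6 + 2*j)
u = -16 (u = -(6 + 2*5) = -(6 + 10) = -1*16 = -16)
u - (-165 - 100)/(-149 - 163) = -16 - (-165 - 100)/(-149 - 163) = -16 - (-265)/(-312) = -16 - (-265)*(-1)/312 = -16 - 1*265/312 = -16 - 265/312 = -5257/312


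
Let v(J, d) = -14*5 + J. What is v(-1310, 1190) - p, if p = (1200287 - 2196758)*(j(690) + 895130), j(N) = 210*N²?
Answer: 100520138135850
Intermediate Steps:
v(J, d) = -70 + J
p = -100520138137230 (p = (1200287 - 2196758)*(210*690² + 895130) = -996471*(210*476100 + 895130) = -996471*(99981000 + 895130) = -996471*100876130 = -100520138137230)
v(-1310, 1190) - p = (-70 - 1310) - 1*(-100520138137230) = -1380 + 100520138137230 = 100520138135850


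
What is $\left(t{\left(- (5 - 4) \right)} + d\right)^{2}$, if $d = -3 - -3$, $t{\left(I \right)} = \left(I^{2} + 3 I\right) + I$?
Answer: $9$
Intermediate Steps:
$t{\left(I \right)} = I^{2} + 4 I$
$d = 0$ ($d = -3 + 3 = 0$)
$\left(t{\left(- (5 - 4) \right)} + d\right)^{2} = \left(- (5 - 4) \left(4 - \left(5 - 4\right)\right) + 0\right)^{2} = \left(\left(-1\right) 1 \left(4 - 1\right) + 0\right)^{2} = \left(- (4 - 1) + 0\right)^{2} = \left(\left(-1\right) 3 + 0\right)^{2} = \left(-3 + 0\right)^{2} = \left(-3\right)^{2} = 9$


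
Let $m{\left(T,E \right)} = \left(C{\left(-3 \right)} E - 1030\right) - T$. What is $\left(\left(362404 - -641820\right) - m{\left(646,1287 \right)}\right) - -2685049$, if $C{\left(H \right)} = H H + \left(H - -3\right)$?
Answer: $3679366$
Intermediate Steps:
$C{\left(H \right)} = 3 + H + H^{2}$ ($C{\left(H \right)} = H^{2} + \left(H + 3\right) = H^{2} + \left(3 + H\right) = 3 + H + H^{2}$)
$m{\left(T,E \right)} = -1030 - T + 9 E$ ($m{\left(T,E \right)} = \left(\left(3 - 3 + \left(-3\right)^{2}\right) E - 1030\right) - T = \left(\left(3 - 3 + 9\right) E - 1030\right) - T = \left(9 E - 1030\right) - T = \left(-1030 + 9 E\right) - T = -1030 - T + 9 E$)
$\left(\left(362404 - -641820\right) - m{\left(646,1287 \right)}\right) - -2685049 = \left(\left(362404 - -641820\right) - \left(-1030 - 646 + 9 \cdot 1287\right)\right) - -2685049 = \left(\left(362404 + 641820\right) - \left(-1030 - 646 + 11583\right)\right) + 2685049 = \left(1004224 - 9907\right) + 2685049 = 994317 + 2685049 = 3679366$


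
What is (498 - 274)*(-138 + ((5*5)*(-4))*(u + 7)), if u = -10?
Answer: 36288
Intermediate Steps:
(498 - 274)*(-138 + ((5*5)*(-4))*(u + 7)) = (498 - 274)*(-138 + ((5*5)*(-4))*(-10 + 7)) = 224*(-138 + (25*(-4))*(-3)) = 224*(-138 - 100*(-3)) = 224*(-138 + 300) = 224*162 = 36288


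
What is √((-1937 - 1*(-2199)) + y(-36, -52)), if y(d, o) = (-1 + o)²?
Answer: √3071 ≈ 55.417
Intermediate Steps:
√((-1937 - 1*(-2199)) + y(-36, -52)) = √((-1937 - 1*(-2199)) + (-1 - 52)²) = √((-1937 + 2199) + (-53)²) = √(262 + 2809) = √3071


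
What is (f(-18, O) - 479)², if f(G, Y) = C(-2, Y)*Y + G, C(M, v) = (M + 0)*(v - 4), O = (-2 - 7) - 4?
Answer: 881721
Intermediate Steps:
O = -13 (O = -9 - 4 = -13)
C(M, v) = M*(-4 + v)
f(G, Y) = G + Y*(8 - 2*Y) (f(G, Y) = (-2*(-4 + Y))*Y + G = (8 - 2*Y)*Y + G = Y*(8 - 2*Y) + G = G + Y*(8 - 2*Y))
(f(-18, O) - 479)² = ((-18 + 2*(-13)*(4 - 1*(-13))) - 479)² = ((-18 + 2*(-13)*(4 + 13)) - 479)² = ((-18 + 2*(-13)*17) - 479)² = ((-18 - 442) - 479)² = (-460 - 479)² = (-939)² = 881721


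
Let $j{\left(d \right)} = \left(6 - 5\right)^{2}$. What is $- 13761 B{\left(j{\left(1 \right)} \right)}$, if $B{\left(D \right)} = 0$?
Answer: $0$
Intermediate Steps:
$j{\left(d \right)} = 1$ ($j{\left(d \right)} = 1^{2} = 1$)
$- 13761 B{\left(j{\left(1 \right)} \right)} = \left(-13761\right) 0 = 0$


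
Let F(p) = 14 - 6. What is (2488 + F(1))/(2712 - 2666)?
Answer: 1248/23 ≈ 54.261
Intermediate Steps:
F(p) = 8
(2488 + F(1))/(2712 - 2666) = (2488 + 8)/(2712 - 2666) = 2496/46 = 2496*(1/46) = 1248/23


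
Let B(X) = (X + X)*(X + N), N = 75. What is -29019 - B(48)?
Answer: -40827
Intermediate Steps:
B(X) = 2*X*(75 + X) (B(X) = (X + X)*(X + 75) = (2*X)*(75 + X) = 2*X*(75 + X))
-29019 - B(48) = -29019 - 2*48*(75 + 48) = -29019 - 2*48*123 = -29019 - 1*11808 = -29019 - 11808 = -40827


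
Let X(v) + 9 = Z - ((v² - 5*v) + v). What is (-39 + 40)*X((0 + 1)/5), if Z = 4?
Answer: -106/25 ≈ -4.2400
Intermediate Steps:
X(v) = -5 - v² + 4*v (X(v) = -9 + (4 - ((v² - 5*v) + v)) = -9 + (4 - (v² - 4*v)) = -9 + (4 + (-v² + 4*v)) = -9 + (4 - v² + 4*v) = -5 - v² + 4*v)
(-39 + 40)*X((0 + 1)/5) = (-39 + 40)*(-5 - ((0 + 1)/5)² + 4*((0 + 1)/5)) = 1*(-5 - (1*(⅕))² + 4*(1*(⅕))) = 1*(-5 - (⅕)² + 4*(⅕)) = 1*(-5 - 1*1/25 + ⅘) = 1*(-5 - 1/25 + ⅘) = 1*(-106/25) = -106/25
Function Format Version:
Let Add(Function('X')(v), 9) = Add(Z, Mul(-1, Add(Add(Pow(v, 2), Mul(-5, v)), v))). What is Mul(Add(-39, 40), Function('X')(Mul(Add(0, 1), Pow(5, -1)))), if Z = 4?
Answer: Rational(-106, 25) ≈ -4.2400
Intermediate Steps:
Function('X')(v) = Add(-5, Mul(-1, Pow(v, 2)), Mul(4, v)) (Function('X')(v) = Add(-9, Add(4, Mul(-1, Add(Add(Pow(v, 2), Mul(-5, v)), v)))) = Add(-9, Add(4, Mul(-1, Add(Pow(v, 2), Mul(-4, v))))) = Add(-9, Add(4, Add(Mul(-1, Pow(v, 2)), Mul(4, v)))) = Add(-9, Add(4, Mul(-1, Pow(v, 2)), Mul(4, v))) = Add(-5, Mul(-1, Pow(v, 2)), Mul(4, v)))
Mul(Add(-39, 40), Function('X')(Mul(Add(0, 1), Pow(5, -1)))) = Mul(Add(-39, 40), Add(-5, Mul(-1, Pow(Mul(Add(0, 1), Pow(5, -1)), 2)), Mul(4, Mul(Add(0, 1), Pow(5, -1))))) = Mul(1, Add(-5, Mul(-1, Pow(Mul(1, Rational(1, 5)), 2)), Mul(4, Mul(1, Rational(1, 5))))) = Mul(1, Add(-5, Mul(-1, Pow(Rational(1, 5), 2)), Mul(4, Rational(1, 5)))) = Mul(1, Add(-5, Mul(-1, Rational(1, 25)), Rational(4, 5))) = Mul(1, Add(-5, Rational(-1, 25), Rational(4, 5))) = Mul(1, Rational(-106, 25)) = Rational(-106, 25)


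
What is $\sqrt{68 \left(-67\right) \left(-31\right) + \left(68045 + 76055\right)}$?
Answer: $6 \sqrt{7926} \approx 534.17$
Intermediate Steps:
$\sqrt{68 \left(-67\right) \left(-31\right) + \left(68045 + 76055\right)} = \sqrt{\left(-4556\right) \left(-31\right) + 144100} = \sqrt{141236 + 144100} = \sqrt{285336} = 6 \sqrt{7926}$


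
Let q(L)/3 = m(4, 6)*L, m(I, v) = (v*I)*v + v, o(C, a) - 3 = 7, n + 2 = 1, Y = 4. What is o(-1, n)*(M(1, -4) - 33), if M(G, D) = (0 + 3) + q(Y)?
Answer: 17700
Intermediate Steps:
n = -1 (n = -2 + 1 = -1)
o(C, a) = 10 (o(C, a) = 3 + 7 = 10)
m(I, v) = v + I*v² (m(I, v) = (I*v)*v + v = I*v² + v = v + I*v²)
q(L) = 450*L (q(L) = 3*((6*(1 + 4*6))*L) = 3*((6*(1 + 24))*L) = 3*((6*25)*L) = 3*(150*L) = 450*L)
M(G, D) = 1803 (M(G, D) = (0 + 3) + 450*4 = 3 + 1800 = 1803)
o(-1, n)*(M(1, -4) - 33) = 10*(1803 - 33) = 10*1770 = 17700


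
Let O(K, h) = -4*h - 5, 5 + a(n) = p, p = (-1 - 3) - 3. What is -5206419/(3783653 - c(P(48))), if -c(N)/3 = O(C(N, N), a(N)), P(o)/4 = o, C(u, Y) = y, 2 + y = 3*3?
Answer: -5206419/3783782 ≈ -1.3760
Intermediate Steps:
y = 7 (y = -2 + 3*3 = -2 + 9 = 7)
C(u, Y) = 7
P(o) = 4*o
p = -7 (p = -4 - 3 = -7)
a(n) = -12 (a(n) = -5 - 7 = -12)
O(K, h) = -5 - 4*h
c(N) = -129 (c(N) = -3*(-5 - 4*(-12)) = -3*(-5 + 48) = -3*43 = -129)
-5206419/(3783653 - c(P(48))) = -5206419/(3783653 - 1*(-129)) = -5206419/(3783653 + 129) = -5206419/3783782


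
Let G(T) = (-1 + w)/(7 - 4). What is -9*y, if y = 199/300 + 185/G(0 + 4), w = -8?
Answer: 54903/100 ≈ 549.03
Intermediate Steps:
G(T) = -3 (G(T) = (-1 - 8)/(7 - 4) = -9/3 = -9*⅓ = -3)
y = -18301/300 (y = 199/300 + 185/(-3) = 199*(1/300) + 185*(-⅓) = 199/300 - 185/3 = -18301/300 ≈ -61.003)
-9*y = -9*(-18301/300) = 54903/100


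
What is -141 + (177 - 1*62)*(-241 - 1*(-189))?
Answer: -6121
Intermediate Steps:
-141 + (177 - 1*62)*(-241 - 1*(-189)) = -141 + (177 - 62)*(-241 + 189) = -141 + 115*(-52) = -141 - 5980 = -6121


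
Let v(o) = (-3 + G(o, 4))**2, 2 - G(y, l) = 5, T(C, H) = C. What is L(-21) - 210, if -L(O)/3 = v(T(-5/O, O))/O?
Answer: -1434/7 ≈ -204.86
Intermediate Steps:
G(y, l) = -3 (G(y, l) = 2 - 1*5 = 2 - 5 = -3)
v(o) = 36 (v(o) = (-3 - 3)**2 = (-6)**2 = 36)
L(O) = -108/O
L(-21) - 210 = -108/(-21) - 210 = -108*(-1/21) - 210 = 36/7 - 210 = -1434/7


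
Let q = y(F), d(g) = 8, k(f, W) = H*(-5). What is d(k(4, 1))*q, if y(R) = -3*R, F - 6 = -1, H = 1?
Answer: -120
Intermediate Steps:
F = 5 (F = 6 - 1 = 5)
k(f, W) = -5 (k(f, W) = 1*(-5) = -5)
q = -15 (q = -3*5 = -15)
d(k(4, 1))*q = 8*(-15) = -120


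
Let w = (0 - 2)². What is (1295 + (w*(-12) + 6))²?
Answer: 1570009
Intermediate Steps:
w = 4 (w = (-2)² = 4)
(1295 + (w*(-12) + 6))² = (1295 + (4*(-12) + 6))² = (1295 + (-48 + 6))² = (1295 - 42)² = 1253² = 1570009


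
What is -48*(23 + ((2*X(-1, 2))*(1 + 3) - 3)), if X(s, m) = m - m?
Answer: -960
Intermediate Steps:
X(s, m) = 0
-48*(23 + ((2*X(-1, 2))*(1 + 3) - 3)) = -48*(23 + ((2*0)*(1 + 3) - 3)) = -48*(23 + (0*4 - 3)) = -48*(23 + (0 - 3)) = -48*(23 - 3) = -48*20 = -960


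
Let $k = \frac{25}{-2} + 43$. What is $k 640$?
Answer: $19520$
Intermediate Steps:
$k = \frac{61}{2}$ ($k = 25 \left(- \frac{1}{2}\right) + 43 = - \frac{25}{2} + 43 = \frac{61}{2} \approx 30.5$)
$k 640 = \frac{61}{2} \cdot 640 = 19520$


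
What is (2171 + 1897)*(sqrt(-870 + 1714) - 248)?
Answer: -1008864 + 8136*sqrt(211) ≈ -8.9068e+5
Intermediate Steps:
(2171 + 1897)*(sqrt(-870 + 1714) - 248) = 4068*(sqrt(844) - 248) = 4068*(2*sqrt(211) - 248) = 4068*(-248 + 2*sqrt(211)) = -1008864 + 8136*sqrt(211)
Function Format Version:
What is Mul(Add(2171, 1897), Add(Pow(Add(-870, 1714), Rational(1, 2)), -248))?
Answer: Add(-1008864, Mul(8136, Pow(211, Rational(1, 2)))) ≈ -8.9068e+5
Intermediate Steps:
Mul(Add(2171, 1897), Add(Pow(Add(-870, 1714), Rational(1, 2)), -248)) = Mul(4068, Add(Pow(844, Rational(1, 2)), -248)) = Mul(4068, Add(Mul(2, Pow(211, Rational(1, 2))), -248)) = Mul(4068, Add(-248, Mul(2, Pow(211, Rational(1, 2))))) = Add(-1008864, Mul(8136, Pow(211, Rational(1, 2))))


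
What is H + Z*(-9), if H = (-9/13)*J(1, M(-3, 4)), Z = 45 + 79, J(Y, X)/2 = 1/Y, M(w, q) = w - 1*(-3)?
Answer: -14526/13 ≈ -1117.4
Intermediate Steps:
M(w, q) = 3 + w (M(w, q) = w + 3 = 3 + w)
J(Y, X) = 2/Y (J(Y, X) = 2*(1/Y) = 2/Y)
Z = 124
H = -18/13 (H = (-9/13)*(2/1) = (-9*1/13)*(2*1) = -9/13*2 = -18/13 ≈ -1.3846)
H + Z*(-9) = -18/13 + 124*(-9) = -18/13 - 1116 = -14526/13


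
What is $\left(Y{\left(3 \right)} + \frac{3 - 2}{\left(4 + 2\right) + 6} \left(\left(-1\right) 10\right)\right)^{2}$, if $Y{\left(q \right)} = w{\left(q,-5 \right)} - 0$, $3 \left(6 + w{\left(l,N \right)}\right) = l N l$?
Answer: $\frac{17161}{36} \approx 476.69$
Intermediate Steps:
$w{\left(l,N \right)} = -6 + \frac{N l^{2}}{3}$ ($w{\left(l,N \right)} = -6 + \frac{l N l}{3} = -6 + \frac{N l l}{3} = -6 + \frac{N l^{2}}{3}$)
$Y{\left(q \right)} = -6 - \frac{5 q^{2}}{3}$ ($Y{\left(q \right)} = \left(-6 + \frac{1}{3} \left(-5\right) q^{2}\right) - 0 = \left(-6 - \frac{5 q^{2}}{3}\right) + 0 = -6 - \frac{5 q^{2}}{3}$)
$\left(Y{\left(3 \right)} + \frac{3 - 2}{\left(4 + 2\right) + 6} \left(\left(-1\right) 10\right)\right)^{2} = \left(\left(-6 - \frac{5 \cdot 3^{2}}{3}\right) + \frac{3 - 2}{\left(4 + 2\right) + 6} \left(\left(-1\right) 10\right)\right)^{2} = \left(\left(-6 - 15\right) + 1 \frac{1}{6 + 6} \left(-10\right)\right)^{2} = \left(\left(-6 - 15\right) + 1 \cdot \frac{1}{12} \left(-10\right)\right)^{2} = \left(-21 + 1 \cdot \frac{1}{12} \left(-10\right)\right)^{2} = \left(-21 + \frac{1}{12} \left(-10\right)\right)^{2} = \left(-21 - \frac{5}{6}\right)^{2} = \left(- \frac{131}{6}\right)^{2} = \frac{17161}{36}$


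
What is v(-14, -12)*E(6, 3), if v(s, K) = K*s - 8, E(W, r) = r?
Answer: 480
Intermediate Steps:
v(s, K) = -8 + K*s
v(-14, -12)*E(6, 3) = (-8 - 12*(-14))*3 = (-8 + 168)*3 = 160*3 = 480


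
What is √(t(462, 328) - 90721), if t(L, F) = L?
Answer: I*√90259 ≈ 300.43*I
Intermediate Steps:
√(t(462, 328) - 90721) = √(462 - 90721) = √(-90259) = I*√90259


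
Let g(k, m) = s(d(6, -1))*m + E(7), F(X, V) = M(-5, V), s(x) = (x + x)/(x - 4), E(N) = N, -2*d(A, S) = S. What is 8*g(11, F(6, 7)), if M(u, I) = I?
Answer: 40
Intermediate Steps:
d(A, S) = -S/2
s(x) = 2*x/(-4 + x) (s(x) = (2*x)/(-4 + x) = 2*x/(-4 + x))
F(X, V) = V
g(k, m) = 7 - 2*m/7 (g(k, m) = (2*(-½*(-1))/(-4 - ½*(-1)))*m + 7 = (2*(½)/(-4 + ½))*m + 7 = (2*(½)/(-7/2))*m + 7 = (2*(½)*(-2/7))*m + 7 = -2*m/7 + 7 = 7 - 2*m/7)
8*g(11, F(6, 7)) = 8*(7 - 2/7*7) = 8*(7 - 2) = 8*5 = 40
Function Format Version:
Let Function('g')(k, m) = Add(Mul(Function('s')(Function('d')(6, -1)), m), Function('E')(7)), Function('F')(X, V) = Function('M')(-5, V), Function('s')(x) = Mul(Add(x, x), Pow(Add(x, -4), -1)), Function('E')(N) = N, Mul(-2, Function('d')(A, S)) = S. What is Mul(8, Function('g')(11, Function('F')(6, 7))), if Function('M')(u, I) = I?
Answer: 40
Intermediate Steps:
Function('d')(A, S) = Mul(Rational(-1, 2), S)
Function('s')(x) = Mul(2, x, Pow(Add(-4, x), -1)) (Function('s')(x) = Mul(Mul(2, x), Pow(Add(-4, x), -1)) = Mul(2, x, Pow(Add(-4, x), -1)))
Function('F')(X, V) = V
Function('g')(k, m) = Add(7, Mul(Rational(-2, 7), m)) (Function('g')(k, m) = Add(Mul(Mul(2, Mul(Rational(-1, 2), -1), Pow(Add(-4, Mul(Rational(-1, 2), -1)), -1)), m), 7) = Add(Mul(Mul(2, Rational(1, 2), Pow(Add(-4, Rational(1, 2)), -1)), m), 7) = Add(Mul(Mul(2, Rational(1, 2), Pow(Rational(-7, 2), -1)), m), 7) = Add(Mul(Mul(2, Rational(1, 2), Rational(-2, 7)), m), 7) = Add(Mul(Rational(-2, 7), m), 7) = Add(7, Mul(Rational(-2, 7), m)))
Mul(8, Function('g')(11, Function('F')(6, 7))) = Mul(8, Add(7, Mul(Rational(-2, 7), 7))) = Mul(8, Add(7, -2)) = Mul(8, 5) = 40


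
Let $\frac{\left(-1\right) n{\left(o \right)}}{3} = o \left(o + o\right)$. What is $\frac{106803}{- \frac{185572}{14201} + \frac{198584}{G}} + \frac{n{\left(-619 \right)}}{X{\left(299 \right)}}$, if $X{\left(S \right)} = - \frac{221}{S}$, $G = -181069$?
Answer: $\frac{1921158665040463017}{619164273484} \approx 3.1028 \cdot 10^{6}$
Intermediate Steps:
$n{\left(o \right)} = - 6 o^{2}$ ($n{\left(o \right)} = - 3 o \left(o + o\right) = - 3 o 2 o = - 3 \cdot 2 o^{2} = - 6 o^{2}$)
$\frac{106803}{- \frac{185572}{14201} + \frac{198584}{G}} + \frac{n{\left(-619 \right)}}{X{\left(299 \right)}} = \frac{106803}{- \frac{185572}{14201} + \frac{198584}{-181069}} + \frac{\left(-6\right) \left(-619\right)^{2}}{\left(-221\right) \frac{1}{299}} = \frac{106803}{\left(-185572\right) \frac{1}{14201} + 198584 \left(- \frac{1}{181069}\right)} + \frac{\left(-6\right) 383161}{\left(-221\right) \frac{1}{299}} = \frac{106803}{- \frac{185572}{14201} - \frac{198584}{181069}} - \frac{2298966}{- \frac{17}{23}} = \frac{106803}{- \frac{36421427852}{2571360869}} - - \frac{52876218}{17} = 106803 \left(- \frac{2571360869}{36421427852}\right) + \frac{52876218}{17} = - \frac{274629054891807}{36421427852} + \frac{52876218}{17} = \frac{1921158665040463017}{619164273484}$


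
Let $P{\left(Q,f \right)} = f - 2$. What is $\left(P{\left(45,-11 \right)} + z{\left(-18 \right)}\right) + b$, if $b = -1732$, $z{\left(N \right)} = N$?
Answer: $-1763$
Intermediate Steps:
$P{\left(Q,f \right)} = -2 + f$ ($P{\left(Q,f \right)} = f - 2 = -2 + f$)
$\left(P{\left(45,-11 \right)} + z{\left(-18 \right)}\right) + b = \left(\left(-2 - 11\right) - 18\right) - 1732 = \left(-13 - 18\right) - 1732 = -31 - 1732 = -1763$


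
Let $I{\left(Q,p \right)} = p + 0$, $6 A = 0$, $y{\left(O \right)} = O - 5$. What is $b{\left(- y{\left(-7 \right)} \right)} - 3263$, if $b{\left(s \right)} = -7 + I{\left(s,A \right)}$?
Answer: $-3270$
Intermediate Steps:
$y{\left(O \right)} = -5 + O$
$A = 0$ ($A = \frac{1}{6} \cdot 0 = 0$)
$I{\left(Q,p \right)} = p$
$b{\left(s \right)} = -7$ ($b{\left(s \right)} = -7 + 0 = -7$)
$b{\left(- y{\left(-7 \right)} \right)} - 3263 = -7 - 3263 = -3270$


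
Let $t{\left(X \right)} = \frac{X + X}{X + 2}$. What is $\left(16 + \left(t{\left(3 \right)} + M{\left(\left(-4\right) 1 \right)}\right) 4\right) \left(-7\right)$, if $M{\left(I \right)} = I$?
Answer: $- \frac{168}{5} \approx -33.6$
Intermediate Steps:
$t{\left(X \right)} = \frac{2 X}{2 + X}$
$\left(16 + \left(t{\left(3 \right)} + M{\left(\left(-4\right) 1 \right)}\right) 4\right) \left(-7\right) = \left(16 + \left(2 \cdot 3 \frac{1}{2 + 3} - 4\right) 4\right) \left(-7\right) = \left(16 + \left(2 \cdot 3 \cdot \frac{1}{5} - 4\right) 4\right) \left(-7\right) = \left(16 + \left(\frac{6}{5} - 4\right) 4\right) \left(-7\right) = \left(16 - \frac{56}{5}\right) \left(-7\right) = \frac{24}{5} \left(-7\right) = - \frac{168}{5}$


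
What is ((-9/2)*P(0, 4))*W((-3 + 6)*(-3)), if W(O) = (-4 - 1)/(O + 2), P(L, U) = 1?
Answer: -45/14 ≈ -3.2143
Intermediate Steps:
W(O) = -5/(2 + O)
((-9/2)*P(0, 4))*W((-3 + 6)*(-3)) = (-9/2*1)*(-5/(2 + (-3 + 6)*(-3))) = (-9*½*1)*(-5/(2 + 3*(-3))) = (-9/2*1)*(-5/(2 - 9)) = -(-45)/(2*(-7)) = -(-45)*(-1)/(2*7) = -9/2*5/7 = -45/14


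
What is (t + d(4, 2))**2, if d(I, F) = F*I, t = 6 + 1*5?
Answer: 361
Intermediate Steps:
t = 11 (t = 6 + 5 = 11)
(t + d(4, 2))**2 = (11 + 2*4)**2 = (11 + 8)**2 = 19**2 = 361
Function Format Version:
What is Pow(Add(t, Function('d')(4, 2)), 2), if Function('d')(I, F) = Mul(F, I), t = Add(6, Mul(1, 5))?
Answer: 361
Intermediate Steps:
t = 11 (t = Add(6, 5) = 11)
Pow(Add(t, Function('d')(4, 2)), 2) = Pow(Add(11, Mul(2, 4)), 2) = Pow(Add(11, 8), 2) = Pow(19, 2) = 361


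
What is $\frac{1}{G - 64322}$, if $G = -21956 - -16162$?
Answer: $- \frac{1}{70116} \approx -1.4262 \cdot 10^{-5}$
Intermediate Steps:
$G = -5794$ ($G = -21956 + 16162 = -5794$)
$\frac{1}{G - 64322} = \frac{1}{-5794 - 64322} = \frac{1}{-70116} = - \frac{1}{70116}$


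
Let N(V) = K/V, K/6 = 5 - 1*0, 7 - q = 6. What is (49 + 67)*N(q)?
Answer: 3480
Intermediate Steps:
q = 1 (q = 7 - 1*6 = 7 - 6 = 1)
K = 30 (K = 6*(5 - 1*0) = 6*(5 + 0) = 6*5 = 30)
N(V) = 30/V
(49 + 67)*N(q) = (49 + 67)*(30/1) = 116*(30*1) = 116*30 = 3480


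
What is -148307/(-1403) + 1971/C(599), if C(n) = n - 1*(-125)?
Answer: 110139581/1015772 ≈ 108.43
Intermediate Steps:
C(n) = 125 + n (C(n) = n + 125 = 125 + n)
-148307/(-1403) + 1971/C(599) = -148307/(-1403) + 1971/(125 + 599) = -148307*(-1/1403) + 1971/724 = 148307/1403 + 1971*(1/724) = 148307/1403 + 1971/724 = 110139581/1015772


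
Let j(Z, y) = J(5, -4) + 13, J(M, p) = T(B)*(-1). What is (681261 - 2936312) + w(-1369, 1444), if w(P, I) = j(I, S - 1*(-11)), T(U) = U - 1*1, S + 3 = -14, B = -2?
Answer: -2255035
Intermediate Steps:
S = -17 (S = -3 - 14 = -17)
T(U) = -1 + U (T(U) = U - 1 = -1 + U)
J(M, p) = 3 (J(M, p) = (-1 - 2)*(-1) = -3*(-1) = 3)
j(Z, y) = 16 (j(Z, y) = 3 + 13 = 16)
w(P, I) = 16
(681261 - 2936312) + w(-1369, 1444) = (681261 - 2936312) + 16 = -2255051 + 16 = -2255035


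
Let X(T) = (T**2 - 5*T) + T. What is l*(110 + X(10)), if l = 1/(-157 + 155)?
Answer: -85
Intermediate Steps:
X(T) = T**2 - 4*T
l = -1/2 (l = 1/(-2) = -1/2 ≈ -0.50000)
l*(110 + X(10)) = -(110 + 10*(-4 + 10))/2 = -(110 + 10*6)/2 = -(110 + 60)/2 = -1/2*170 = -85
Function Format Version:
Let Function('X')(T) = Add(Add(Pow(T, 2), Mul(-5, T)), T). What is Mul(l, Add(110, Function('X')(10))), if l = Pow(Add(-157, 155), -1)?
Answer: -85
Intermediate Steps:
Function('X')(T) = Add(Pow(T, 2), Mul(-4, T))
l = Rational(-1, 2) (l = Pow(-2, -1) = Rational(-1, 2) ≈ -0.50000)
Mul(l, Add(110, Function('X')(10))) = Mul(Rational(-1, 2), Add(110, Mul(10, Add(-4, 10)))) = Mul(Rational(-1, 2), Add(110, Mul(10, 6))) = Mul(Rational(-1, 2), Add(110, 60)) = Mul(Rational(-1, 2), 170) = -85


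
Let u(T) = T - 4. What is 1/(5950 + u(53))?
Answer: 1/5999 ≈ 0.00016669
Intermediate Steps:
u(T) = -4 + T
1/(5950 + u(53)) = 1/(5950 + (-4 + 53)) = 1/(5950 + 49) = 1/5999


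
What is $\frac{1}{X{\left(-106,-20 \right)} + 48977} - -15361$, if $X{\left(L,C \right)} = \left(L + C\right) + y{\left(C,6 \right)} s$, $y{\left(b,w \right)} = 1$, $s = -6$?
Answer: $\frac{750308046}{48845} \approx 15361.0$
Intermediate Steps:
$X{\left(L,C \right)} = -6 + C + L$ ($X{\left(L,C \right)} = \left(L + C\right) + 1 \left(-6\right) = \left(C + L\right) - 6 = -6 + C + L$)
$\frac{1}{X{\left(-106,-20 \right)} + 48977} - -15361 = \frac{1}{\left(-6 - 20 - 106\right) + 48977} - -15361 = \frac{1}{-132 + 48977} + 15361 = \frac{1}{48845} + 15361 = \frac{750308046}{48845}$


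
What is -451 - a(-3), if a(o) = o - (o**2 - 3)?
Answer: -442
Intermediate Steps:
a(o) = 3 + o - o**2 (a(o) = o - (-3 + o**2) = o + (3 - o**2) = 3 + o - o**2)
-451 - a(-3) = -451 - (3 - 3 - 1*(-3)**2) = -451 - (3 - 3 - 1*9) = -451 - (3 - 3 - 9) = -451 - 1*(-9) = -451 + 9 = -442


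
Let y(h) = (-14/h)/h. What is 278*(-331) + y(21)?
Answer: -5797136/63 ≈ -92018.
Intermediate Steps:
y(h) = -14/h²
278*(-331) + y(21) = 278*(-331) - 14/21² = -92018 - 14*1/441 = -92018 - 2/63 = -5797136/63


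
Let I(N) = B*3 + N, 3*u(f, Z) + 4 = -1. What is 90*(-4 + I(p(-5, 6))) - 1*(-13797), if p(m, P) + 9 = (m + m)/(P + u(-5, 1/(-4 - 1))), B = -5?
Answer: 143901/13 ≈ 11069.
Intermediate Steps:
u(f, Z) = -5/3 (u(f, Z) = -4/3 + (⅓)*(-1) = -4/3 - ⅓ = -5/3)
p(m, P) = -9 + 2*m/(-5/3 + P) (p(m, P) = -9 + (m + m)/(P - 5/3) = -9 + (2*m)/(-5/3 + P) = -9 + 2*m/(-5/3 + P))
I(N) = -15 + N (I(N) = -5*3 + N = -15 + N)
90*(-4 + I(p(-5, 6))) - 1*(-13797) = 90*(-4 + (-15 + 3*(15 - 9*6 + 2*(-5))/(-5 + 3*6))) - 1*(-13797) = 90*(-4 + (-15 + 3*(15 - 54 - 10)/(-5 + 18))) + 13797 = 90*(-4 + (-15 + 3*(-49)/13)) + 13797 = 90*(-4 + (-15 + 3*(1/13)*(-49))) + 13797 = 90*(-4 + (-15 - 147/13)) + 13797 = 90*(-4 - 342/13) + 13797 = 90*(-394/13) + 13797 = -35460/13 + 13797 = 143901/13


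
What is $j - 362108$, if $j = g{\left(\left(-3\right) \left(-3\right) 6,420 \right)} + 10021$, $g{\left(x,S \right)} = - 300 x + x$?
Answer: $-368233$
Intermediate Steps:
$g{\left(x,S \right)} = - 299 x$
$j = -6125$ ($j = - 299 \left(-3\right) \left(-3\right) 6 + 10021 = - 299 \cdot 9 \cdot 6 + 10021 = \left(-299\right) 54 + 10021 = -16146 + 10021 = -6125$)
$j - 362108 = -6125 - 362108 = -368233$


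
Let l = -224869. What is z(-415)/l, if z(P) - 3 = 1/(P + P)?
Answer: -2489/186641270 ≈ -1.3336e-5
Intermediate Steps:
z(P) = 3 + 1/(2*P) (z(P) = 3 + 1/(P + P) = 3 + 1/(2*P))
z(-415)/l = (3 + (½)/(-415))/(-224869) = (3 + (½)*(-1/415))*(-1/224869) = (3 - 1/830)*(-1/224869) = (2489/830)*(-1/224869) = -2489/186641270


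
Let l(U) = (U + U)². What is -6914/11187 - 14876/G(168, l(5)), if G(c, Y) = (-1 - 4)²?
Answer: -166590662/279675 ≈ -595.66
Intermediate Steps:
l(U) = 4*U² (l(U) = (2*U)² = 4*U²)
G(c, Y) = 25 (G(c, Y) = (-5)² = 25)
-6914/11187 - 14876/G(168, l(5)) = -6914/11187 - 14876/25 = -166590662/279675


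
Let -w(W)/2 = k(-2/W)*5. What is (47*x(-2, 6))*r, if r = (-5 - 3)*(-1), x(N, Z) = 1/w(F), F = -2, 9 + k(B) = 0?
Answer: 188/45 ≈ 4.1778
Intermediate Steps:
k(B) = -9 (k(B) = -9 + 0 = -9)
w(W) = 90 (w(W) = -(-18)*5 = -2*(-45) = 90)
x(N, Z) = 1/90
r = 8 (r = -8*(-1) = 8)
(47*x(-2, 6))*r = (47*(1/90))*8 = (47/90)*8 = 188/45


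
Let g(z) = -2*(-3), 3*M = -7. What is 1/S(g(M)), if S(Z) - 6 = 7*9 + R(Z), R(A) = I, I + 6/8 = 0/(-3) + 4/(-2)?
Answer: 4/265 ≈ 0.015094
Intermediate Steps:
M = -7/3 (M = (⅓)*(-7) = -7/3 ≈ -2.3333)
I = -11/4 (I = -¾ + (0/(-3) + 4/(-2)) = -¾ + (0*(-⅓) + 4*(-½)) = -¾ + (0 - 2) = -¾ - 2 = -11/4 ≈ -2.7500)
R(A) = -11/4
g(z) = 6
S(Z) = 265/4 (S(Z) = 6 + (7*9 - 11/4) = 6 + (63 - 11/4) = 6 + 241/4 = 265/4)
1/S(g(M)) = 1/(265/4) = 4/265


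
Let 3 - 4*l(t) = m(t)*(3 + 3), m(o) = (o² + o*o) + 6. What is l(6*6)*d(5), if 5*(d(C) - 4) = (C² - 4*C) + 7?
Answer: -24936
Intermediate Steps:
m(o) = 6 + 2*o² (m(o) = (o² + o²) + 6 = 2*o² + 6 = 6 + 2*o²)
l(t) = -33/4 - 3*t² (l(t) = ¾ - (6 + 2*t²)*(3 + 3)/4 = ¾ - (6 + 2*t²)*6/4 = ¾ - (36 + 12*t²)/4 = ¾ + (-9 - 3*t²) = -33/4 - 3*t²)
d(C) = 27/5 - 4*C/5 + C²/5 (d(C) = 4 + ((C² - 4*C) + 7)/5 = 4 + (7 + C² - 4*C)/5 = 4 + (7/5 - 4*C/5 + C²/5) = 27/5 - 4*C/5 + C²/5)
l(6*6)*d(5) = (-33/4 - 3*(6*6)²)*(27/5 - ⅘*5 + (⅕)*5²) = (-33/4 - 3*36²)*(27/5 - 4 + (⅕)*25) = (-33/4 - 3*1296)*(27/5 - 4 + 5) = (-33/4 - 3888)*(32/5) = -15585/4*32/5 = -24936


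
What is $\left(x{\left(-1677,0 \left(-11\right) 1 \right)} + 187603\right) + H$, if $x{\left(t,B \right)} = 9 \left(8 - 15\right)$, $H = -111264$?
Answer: $76276$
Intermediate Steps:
$x{\left(t,B \right)} = -63$ ($x{\left(t,B \right)} = 9 \left(-7\right) = -63$)
$\left(x{\left(-1677,0 \left(-11\right) 1 \right)} + 187603\right) + H = \left(-63 + 187603\right) - 111264 = 187540 - 111264 = 76276$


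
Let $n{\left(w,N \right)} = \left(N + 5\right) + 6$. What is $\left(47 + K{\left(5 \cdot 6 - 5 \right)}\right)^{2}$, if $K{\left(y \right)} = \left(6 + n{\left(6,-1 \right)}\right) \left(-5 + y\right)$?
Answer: $134689$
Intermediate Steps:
$n{\left(w,N \right)} = 11 + N$ ($n{\left(w,N \right)} = \left(5 + N\right) + 6 = 11 + N$)
$K{\left(y \right)} = -80 + 16 y$ ($K{\left(y \right)} = \left(6 + \left(11 - 1\right)\right) \left(-5 + y\right) = \left(6 + 10\right) \left(-5 + y\right) = 16 \left(-5 + y\right) = -80 + 16 y$)
$\left(47 + K{\left(5 \cdot 6 - 5 \right)}\right)^{2} = \left(47 - \left(80 - 16 \left(5 \cdot 6 - 5\right)\right)\right)^{2} = \left(47 - \left(80 - 16 \left(30 - 5\right)\right)\right)^{2} = \left(47 + \left(-80 + 16 \cdot 25\right)\right)^{2} = \left(47 + \left(-80 + 400\right)\right)^{2} = \left(47 + 320\right)^{2} = 367^{2} = 134689$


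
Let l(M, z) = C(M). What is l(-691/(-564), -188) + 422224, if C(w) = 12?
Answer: 422236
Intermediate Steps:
l(M, z) = 12
l(-691/(-564), -188) + 422224 = 12 + 422224 = 422236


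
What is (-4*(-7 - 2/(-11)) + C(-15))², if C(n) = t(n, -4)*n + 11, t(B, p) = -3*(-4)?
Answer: 2430481/121 ≈ 20087.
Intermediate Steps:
t(B, p) = 12
C(n) = 11 + 12*n (C(n) = 12*n + 11 = 11 + 12*n)
(-4*(-7 - 2/(-11)) + C(-15))² = (-4*(-7 - 2/(-11)) + (11 + 12*(-15)))² = (-4*(-7 - 2*(-1/11)) + (11 - 180))² = (-4*(-7 + 2/11) - 169)² = (-4*(-75/11) - 169)² = (300/11 - 169)² = (-1559/11)² = 2430481/121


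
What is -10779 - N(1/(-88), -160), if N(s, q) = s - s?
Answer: -10779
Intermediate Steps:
N(s, q) = 0
-10779 - N(1/(-88), -160) = -10779 - 1*0 = -10779 + 0 = -10779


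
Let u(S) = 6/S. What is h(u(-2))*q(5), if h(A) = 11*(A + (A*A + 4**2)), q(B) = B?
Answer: 1210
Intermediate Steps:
h(A) = 176 + 11*A + 11*A**2 (h(A) = 11*(A + (A**2 + 16)) = 11*(A + (16 + A**2)) = 11*(16 + A + A**2) = 176 + 11*A + 11*A**2)
h(u(-2))*q(5) = (176 + 11*(6/(-2)) + 11*(6/(-2))**2)*5 = (176 + 11*(6*(-1/2)) + 11*(6*(-1/2))**2)*5 = (176 + 11*(-3) + 11*(-3)**2)*5 = (176 - 33 + 11*9)*5 = (176 - 33 + 99)*5 = 242*5 = 1210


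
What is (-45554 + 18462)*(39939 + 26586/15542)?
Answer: -8408794966104/7771 ≈ -1.0821e+9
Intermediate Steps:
(-45554 + 18462)*(39939 + 26586/15542) = -27092*(39939 + 26586*(1/15542)) = -27092*(39939 + 13293/7771) = -27092*310379262/7771 = -8408794966104/7771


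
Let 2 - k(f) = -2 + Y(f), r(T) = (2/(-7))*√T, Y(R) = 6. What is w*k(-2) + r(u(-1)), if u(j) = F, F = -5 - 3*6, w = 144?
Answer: -288 - 2*I*√23/7 ≈ -288.0 - 1.3702*I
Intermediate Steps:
F = -23 (F = -5 - 18 = -23)
u(j) = -23
r(T) = -2*√T/7 (r(T) = (2*(-⅐))*√T = -2*√T/7)
k(f) = -2 (k(f) = 2 - (-2 + 6) = 2 - 1*4 = 2 - 4 = -2)
w*k(-2) + r(u(-1)) = 144*(-2) - 2*I*√23/7 = -288 - 2*I*√23/7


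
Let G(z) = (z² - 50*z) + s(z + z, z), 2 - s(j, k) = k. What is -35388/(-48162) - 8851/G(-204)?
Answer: 235778779/417580594 ≈ 0.56463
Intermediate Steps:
s(j, k) = 2 - k
G(z) = 2 + z² - 51*z (G(z) = (z² - 50*z) + (2 - z) = 2 + z² - 51*z)
-35388/(-48162) - 8851/G(-204) = -35388/(-48162) - 8851/(2 + (-204)² - 51*(-204)) = -35388*(-1/48162) - 8851/(2 + 41616 + 10404) = 5898/8027 - 8851/52022 = 235778779/417580594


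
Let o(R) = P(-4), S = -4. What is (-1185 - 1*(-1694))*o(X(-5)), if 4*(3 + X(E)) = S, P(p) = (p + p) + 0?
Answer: -4072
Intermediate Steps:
P(p) = 2*p (P(p) = 2*p + 0 = 2*p)
X(E) = -4 (X(E) = -3 + (¼)*(-4) = -3 - 1 = -4)
o(R) = -8 (o(R) = 2*(-4) = -8)
(-1185 - 1*(-1694))*o(X(-5)) = (-1185 - 1*(-1694))*(-8) = (-1185 + 1694)*(-8) = 509*(-8) = -4072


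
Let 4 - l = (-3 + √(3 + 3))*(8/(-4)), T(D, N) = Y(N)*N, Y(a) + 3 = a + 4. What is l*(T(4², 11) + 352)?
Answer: -968 + 968*√6 ≈ 1403.1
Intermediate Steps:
Y(a) = 1 + a (Y(a) = -3 + (a + 4) = -3 + (4 + a) = 1 + a)
T(D, N) = N*(1 + N) (T(D, N) = (1 + N)*N = N*(1 + N))
l = -2 + 2*√6 (l = 4 - (-3 + √(3 + 3))*8/(-4) = 4 - (-3 + √6)*8*(-¼) = 4 - (-3 + √6)*(-2) = 4 - (6 - 2*√6) = 4 + (-6 + 2*√6) = -2 + 2*√6 ≈ 2.8990)
l*(T(4², 11) + 352) = (-2 + 2*√6)*(11*(1 + 11) + 352) = (-2 + 2*√6)*(11*12 + 352) = (-2 + 2*√6)*(132 + 352) = (-2 + 2*√6)*484 = -968 + 968*√6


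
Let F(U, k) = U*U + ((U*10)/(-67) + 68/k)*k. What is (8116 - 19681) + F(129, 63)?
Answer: 263378/67 ≈ 3931.0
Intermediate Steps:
F(U, k) = U² + k*(68/k - 10*U/67) (F(U, k) = U² + ((10*U)*(-1/67) + 68/k)*k = U² + (-10*U/67 + 68/k)*k = U² + (68/k - 10*U/67)*k = U² + k*(68/k - 10*U/67))
(8116 - 19681) + F(129, 63) = (8116 - 19681) + (68 + 129² - 10/67*129*63) = -11565 + (68 + 16641 - 81270/67) = -11565 + 1038233/67 = 263378/67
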